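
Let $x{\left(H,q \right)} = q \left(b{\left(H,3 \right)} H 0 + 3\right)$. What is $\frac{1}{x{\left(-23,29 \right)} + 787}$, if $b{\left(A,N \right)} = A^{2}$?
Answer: $\frac{1}{874} \approx 0.0011442$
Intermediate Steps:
$x{\left(H,q \right)} = 3 q$ ($x{\left(H,q \right)} = q \left(H^{2} H 0 + 3\right) = q \left(H^{3} \cdot 0 + 3\right) = q \left(0 + 3\right) = q 3 = 3 q$)
$\frac{1}{x{\left(-23,29 \right)} + 787} = \frac{1}{3 \cdot 29 + 787} = \frac{1}{87 + 787} = \frac{1}{874}$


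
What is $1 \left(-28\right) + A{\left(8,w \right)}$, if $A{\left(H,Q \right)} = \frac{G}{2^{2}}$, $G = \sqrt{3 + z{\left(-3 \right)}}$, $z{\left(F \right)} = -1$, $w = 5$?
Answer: $-28 + \frac{\sqrt{2}}{4} \approx -27.646$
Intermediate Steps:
$G = \sqrt{2}$ ($G = \sqrt{3 - 1} = \sqrt{2} \approx 1.4142$)
$A{\left(H,Q \right)} = \frac{\sqrt{2}}{4}$ ($A{\left(H,Q \right)} = \frac{\sqrt{2}}{2^{2}} = \frac{\sqrt{2}}{4}$)
$1 \left(-28\right) + A{\left(8,w \right)} = 1 \left(-28\right) + \frac{\sqrt{2}}{4} = -28 + \frac{\sqrt{2}}{4}$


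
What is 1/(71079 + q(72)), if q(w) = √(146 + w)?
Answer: 71079/5052224023 - √218/5052224023 ≈ 1.4066e-5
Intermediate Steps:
1/(71079 + q(72)) = 1/(71079 + √(146 + 72)) = 1/(71079 + √218)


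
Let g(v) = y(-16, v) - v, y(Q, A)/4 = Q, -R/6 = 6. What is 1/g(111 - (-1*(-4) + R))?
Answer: -1/207 ≈ -0.0048309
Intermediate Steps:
R = -36 (R = -6*6 = -36)
y(Q, A) = 4*Q
g(v) = -64 - v (g(v) = 4*(-16) - v = -64 - v)
1/g(111 - (-1*(-4) + R)) = 1/(-64 - (111 - (-1*(-4) - 36))) = 1/(-64 - (111 - (4 - 36))) = 1/(-64 - (111 - 1*(-32))) = 1/(-64 - (111 + 32)) = 1/(-64 - 1*143) = 1/(-64 - 143) = 1/(-207) = -1/207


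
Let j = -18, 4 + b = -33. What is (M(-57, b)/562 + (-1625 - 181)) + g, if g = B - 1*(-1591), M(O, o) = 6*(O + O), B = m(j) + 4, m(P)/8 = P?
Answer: -100097/281 ≈ -356.22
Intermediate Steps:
b = -37 (b = -4 - 33 = -37)
m(P) = 8*P
B = -140 (B = 8*(-18) + 4 = -144 + 4 = -140)
M(O, o) = 12*O (M(O, o) = 6*(2*O) = 12*O)
g = 1451 (g = -140 - 1*(-1591) = -140 + 1591 = 1451)
(M(-57, b)/562 + (-1625 - 181)) + g = ((12*(-57))/562 + (-1625 - 181)) + 1451 = (-684*1/562 - 1806) + 1451 = (-342/281 - 1806) + 1451 = -507828/281 + 1451 = -100097/281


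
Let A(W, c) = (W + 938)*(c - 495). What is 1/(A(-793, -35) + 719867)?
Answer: 1/643017 ≈ 1.5552e-6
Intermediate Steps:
A(W, c) = (-495 + c)*(938 + W) (A(W, c) = (938 + W)*(-495 + c) = (-495 + c)*(938 + W))
1/(A(-793, -35) + 719867) = 1/((-464310 - 495*(-793) + 938*(-35) - 793*(-35)) + 719867) = 1/((-464310 + 392535 - 32830 + 27755) + 719867) = 1/(-76850 + 719867) = 1/643017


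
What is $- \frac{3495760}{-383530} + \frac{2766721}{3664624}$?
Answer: $\frac{1387176649937}{140549324272} \approx 9.8697$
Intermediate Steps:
$- \frac{3495760}{-383530} + \frac{2766721}{3664624} = \left(-3495760\right) \left(- \frac{1}{383530}\right) + 2766721 \cdot \frac{1}{3664624} = \frac{349576}{38353} + \frac{2766721}{3664624} = \frac{1387176649937}{140549324272}$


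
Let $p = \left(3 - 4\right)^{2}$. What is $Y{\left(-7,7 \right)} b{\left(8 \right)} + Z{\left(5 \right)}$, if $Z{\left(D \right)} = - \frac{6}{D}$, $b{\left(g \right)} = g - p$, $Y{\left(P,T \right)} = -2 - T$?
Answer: $- \frac{321}{5} \approx -64.2$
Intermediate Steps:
$p = 1$ ($p = \left(-1\right)^{2} = 1$)
$b{\left(g \right)} = -1 + g$ ($b{\left(g \right)} = g - 1 = -1 + g$)
$Y{\left(-7,7 \right)} b{\left(8 \right)} + Z{\left(5 \right)} = \left(-2 - 7\right) \left(-1 + 8\right) - \frac{6}{5} = \left(-2 - 7\right) 7 - \frac{6}{5} = \left(-9\right) 7 - \frac{6}{5} = -63 - \frac{6}{5} = - \frac{321}{5}$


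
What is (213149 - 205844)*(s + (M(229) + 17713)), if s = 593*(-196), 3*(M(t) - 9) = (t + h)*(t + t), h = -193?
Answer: -679438050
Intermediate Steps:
M(t) = 9 + 2*t*(-193 + t)/3 (M(t) = 9 + ((t - 193)*(t + t))/3 = 9 + ((-193 + t)*(2*t))/3 = 9 + (2*t*(-193 + t))/3 = 9 + 2*t*(-193 + t)/3)
s = -116228
(213149 - 205844)*(s + (M(229) + 17713)) = (213149 - 205844)*(-116228 + ((9 - 386/3*229 + (2/3)*229**2) + 17713)) = 7305*(-116228 + ((9 - 88394/3 + (2/3)*52441) + 17713)) = 7305*(-116228 + ((9 - 88394/3 + 104882/3) + 17713)) = 7305*(-116228 + (5505 + 17713)) = 7305*(-116228 + 23218) = 7305*(-93010) = -679438050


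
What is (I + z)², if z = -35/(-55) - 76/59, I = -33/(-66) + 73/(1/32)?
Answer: 9192605588761/1684804 ≈ 5.4562e+6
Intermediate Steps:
I = 4673/2 (I = -33*(-1/66) + 73/(1/32) = ½ + 73*32 = ½ + 2336 = 4673/2 ≈ 2336.5)
z = -423/649 (z = -35*(-1/55) - 76*1/59 = 7/11 - 76/59 = -423/649 ≈ -0.65177)
(I + z)² = (4673/2 - 423/649)² = (3031931/1298)² = 9192605588761/1684804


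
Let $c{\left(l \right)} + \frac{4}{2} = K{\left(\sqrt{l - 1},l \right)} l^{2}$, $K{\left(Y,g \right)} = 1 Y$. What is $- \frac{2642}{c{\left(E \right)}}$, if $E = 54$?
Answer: $- \frac{1321}{112665491} - \frac{1926018 \sqrt{53}}{112665491} \approx -0.12447$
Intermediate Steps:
$K{\left(Y,g \right)} = Y$
$c{\left(l \right)} = -2 + l^{2} \sqrt{-1 + l}$ ($c{\left(l \right)} = -2 + \sqrt{l - 1} l^{2} = -2 + \sqrt{-1 + l} l^{2} = -2 + l^{2} \sqrt{-1 + l}$)
$- \frac{2642}{c{\left(E \right)}} = - \frac{2642}{-2 + 54^{2} \sqrt{-1 + 54}} = - \frac{2642}{-2 + 2916 \sqrt{53}}$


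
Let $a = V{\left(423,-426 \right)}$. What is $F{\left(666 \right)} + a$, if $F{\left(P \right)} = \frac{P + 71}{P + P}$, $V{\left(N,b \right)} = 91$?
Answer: $\frac{121949}{1332} \approx 91.553$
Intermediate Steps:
$F{\left(P \right)} = \frac{71 + P}{2 P}$
$a = 91$
$F{\left(666 \right)} + a = \frac{71 + 666}{2 \cdot 666} + 91 = \frac{1}{2} \cdot \frac{1}{666} \cdot 737 + 91 = \frac{737}{1332} + 91 = \frac{121949}{1332}$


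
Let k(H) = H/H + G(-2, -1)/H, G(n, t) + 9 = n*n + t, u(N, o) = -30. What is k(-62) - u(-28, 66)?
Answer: 964/31 ≈ 31.097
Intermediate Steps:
G(n, t) = -9 + t + n² (G(n, t) = -9 + (n*n + t) = -9 + (n² + t) = -9 + (t + n²) = -9 + t + n²)
k(H) = 1 - 6/H (k(H) = H/H + (-9 - 1 + (-2)²)/H = 1 + (-9 - 1 + 4)/H = 1 - 6/H)
k(-62) - u(-28, 66) = (-6 - 62)/(-62) - 1*(-30) = -1/62*(-68) + 30 = 34/31 + 30 = 964/31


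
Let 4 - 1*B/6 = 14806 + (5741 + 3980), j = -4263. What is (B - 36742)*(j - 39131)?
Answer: 7979288720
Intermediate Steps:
B = -147138 (B = 24 - 6*(14806 + (5741 + 3980)) = 24 - 6*(14806 + 9721) = 24 - 6*24527 = 24 - 147162 = -147138)
(B - 36742)*(j - 39131) = (-147138 - 36742)*(-4263 - 39131) = -183880*(-43394) = 7979288720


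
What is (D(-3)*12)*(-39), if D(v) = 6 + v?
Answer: -1404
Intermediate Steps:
(D(-3)*12)*(-39) = ((6 - 3)*12)*(-39) = (3*12)*(-39) = 36*(-39) = -1404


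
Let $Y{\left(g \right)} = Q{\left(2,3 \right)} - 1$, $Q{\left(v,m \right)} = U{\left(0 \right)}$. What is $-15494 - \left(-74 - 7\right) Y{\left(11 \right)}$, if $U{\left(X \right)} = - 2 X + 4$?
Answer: $-15251$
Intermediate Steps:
$U{\left(X \right)} = 4 - 2 X$
$Q{\left(v,m \right)} = 4$ ($Q{\left(v,m \right)} = 4 - 0 = 4 + 0 = 4$)
$Y{\left(g \right)} = 3$ ($Y{\left(g \right)} = 4 - 1 = 3$)
$-15494 - \left(-74 - 7\right) Y{\left(11 \right)} = -15494 - \left(-74 - 7\right) 3 = -15494 - \left(-81\right) 3 = -15494 - -243 = -15494 + 243 = -15251$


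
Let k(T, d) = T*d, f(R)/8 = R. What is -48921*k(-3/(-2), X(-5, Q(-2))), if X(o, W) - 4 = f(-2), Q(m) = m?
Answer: 880578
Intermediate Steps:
f(R) = 8*R
X(o, W) = -12 (X(o, W) = 4 + 8*(-2) = 4 - 16 = -12)
-48921*k(-3/(-2), X(-5, Q(-2))) = -48921*(-3/(-2))*(-12) = -48921*(-3*(-½))*(-12) = -146763*(-12)/2 = -48921*(-18) = 880578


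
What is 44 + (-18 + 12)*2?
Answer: 32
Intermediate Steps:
44 + (-18 + 12)*2 = 44 - 6*2 = 44 - 12 = 32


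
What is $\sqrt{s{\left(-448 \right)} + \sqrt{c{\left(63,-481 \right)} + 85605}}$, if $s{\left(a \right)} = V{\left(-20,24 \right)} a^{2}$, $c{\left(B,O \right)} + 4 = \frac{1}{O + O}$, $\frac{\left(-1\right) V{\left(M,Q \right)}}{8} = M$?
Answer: $\frac{\sqrt{29718450012160 + 962 \sqrt{79218930882}}}{962} \approx 5666.8$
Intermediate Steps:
$V{\left(M,Q \right)} = - 8 M$
$c{\left(B,O \right)} = -4 + \frac{1}{2 O}$ ($c{\left(B,O \right)} = -4 + \frac{1}{O + O} = -4 + \frac{1}{2 O}$)
$s{\left(a \right)} = 160 a^{2}$ ($s{\left(a \right)} = \left(-8\right) \left(-20\right) a^{2} = 160 a^{2}$)
$\sqrt{s{\left(-448 \right)} + \sqrt{c{\left(63,-481 \right)} + 85605}} = \sqrt{160 \left(-448\right)^{2} + \sqrt{\left(-4 + \frac{1}{2 \left(-481\right)}\right) + 85605}} = \sqrt{160 \cdot 200704 + \sqrt{\left(-4 + \frac{1}{2} \left(- \frac{1}{481}\right)\right) + 85605}} = \sqrt{32112640 + \sqrt{\left(-4 - \frac{1}{962}\right) + 85605}} = \sqrt{32112640 + \sqrt{- \frac{3849}{962} + 85605}} = \sqrt{32112640 + \sqrt{\frac{82348161}{962}}} = \sqrt{32112640 + \frac{\sqrt{79218930882}}{962}}$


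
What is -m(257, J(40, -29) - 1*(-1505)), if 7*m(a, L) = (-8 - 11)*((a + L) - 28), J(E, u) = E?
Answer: 33706/7 ≈ 4815.1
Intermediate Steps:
m(a, L) = 76 - 19*L/7 - 19*a/7 (m(a, L) = ((-8 - 11)*((a + L) - 28))/7 = (-19*((L + a) - 28))/7 = (-19*(-28 + L + a))/7 = (532 - 19*L - 19*a)/7 = 76 - 19*L/7 - 19*a/7)
-m(257, J(40, -29) - 1*(-1505)) = -(76 - 19*(40 - 1*(-1505))/7 - 19/7*257) = -(76 - 19*(40 + 1505)/7 - 4883/7) = -(76 - 19/7*1545 - 4883/7) = -(76 - 29355/7 - 4883/7) = -1*(-33706/7) = 33706/7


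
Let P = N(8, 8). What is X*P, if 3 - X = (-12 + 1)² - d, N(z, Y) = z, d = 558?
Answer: 3520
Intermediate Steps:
P = 8
X = 440 (X = 3 - ((-12 + 1)² - 1*558) = 3 - ((-11)² - 558) = 3 - (121 - 558) = 3 - 1*(-437) = 3 + 437 = 440)
X*P = 440*8 = 3520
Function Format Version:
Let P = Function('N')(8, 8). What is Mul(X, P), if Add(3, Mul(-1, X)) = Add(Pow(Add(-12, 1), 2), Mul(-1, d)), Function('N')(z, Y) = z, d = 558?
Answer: 3520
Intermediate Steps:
P = 8
X = 440 (X = Add(3, Mul(-1, Add(Pow(Add(-12, 1), 2), Mul(-1, 558)))) = Add(3, Mul(-1, Add(Pow(-11, 2), -558))) = Add(3, Mul(-1, Add(121, -558))) = Add(3, Mul(-1, -437)) = Add(3, 437) = 440)
Mul(X, P) = Mul(440, 8) = 3520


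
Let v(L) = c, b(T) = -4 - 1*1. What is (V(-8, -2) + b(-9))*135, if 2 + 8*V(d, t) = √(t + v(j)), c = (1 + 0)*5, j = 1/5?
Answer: -2835/4 + 135*√3/8 ≈ -679.52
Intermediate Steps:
j = ⅕ ≈ 0.20000
c = 5 (c = 1*5 = 5)
b(T) = -5 (b(T) = -4 - 1 = -5)
v(L) = 5
V(d, t) = -¼ + √(5 + t)/8 (V(d, t) = -¼ + √(t + 5)/8 = -¼ + √(5 + t)/8)
(V(-8, -2) + b(-9))*135 = ((-¼ + √(5 - 2)/8) - 5)*135 = ((-¼ + √3/8) - 5)*135 = (-21/4 + √3/8)*135 = -2835/4 + 135*√3/8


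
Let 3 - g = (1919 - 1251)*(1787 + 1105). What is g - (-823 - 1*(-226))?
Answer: -1931256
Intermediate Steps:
g = -1931853 (g = 3 - (1919 - 1251)*(1787 + 1105) = 3 - 668*2892 = 3 - 1*1931856 = 3 - 1931856 = -1931853)
g - (-823 - 1*(-226)) = -1931853 - (-823 - 1*(-226)) = -1931853 - (-823 + 226) = -1931853 - 1*(-597) = -1931853 + 597 = -1931256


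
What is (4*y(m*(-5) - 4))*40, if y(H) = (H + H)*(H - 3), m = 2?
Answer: 76160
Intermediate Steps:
y(H) = 2*H*(-3 + H) (y(H) = (2*H)*(-3 + H) = 2*H*(-3 + H))
(4*y(m*(-5) - 4))*40 = (4*(2*(2*(-5) - 4)*(-3 + (2*(-5) - 4))))*40 = (4*(2*(-10 - 4)*(-3 + (-10 - 4))))*40 = (4*(2*(-14)*(-3 - 14)))*40 = (4*(2*(-14)*(-17)))*40 = (4*476)*40 = 1904*40 = 76160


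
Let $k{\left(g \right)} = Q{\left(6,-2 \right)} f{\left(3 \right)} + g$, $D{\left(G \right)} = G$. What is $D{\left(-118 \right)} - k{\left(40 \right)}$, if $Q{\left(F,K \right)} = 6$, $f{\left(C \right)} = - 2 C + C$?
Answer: $-140$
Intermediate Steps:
$f{\left(C \right)} = - C$
$k{\left(g \right)} = -18 + g$ ($k{\left(g \right)} = 6 \left(\left(-1\right) 3\right) + g = 6 \left(-3\right) + g = -18 + g$)
$D{\left(-118 \right)} - k{\left(40 \right)} = -118 - \left(-18 + 40\right) = -118 - 22 = -140$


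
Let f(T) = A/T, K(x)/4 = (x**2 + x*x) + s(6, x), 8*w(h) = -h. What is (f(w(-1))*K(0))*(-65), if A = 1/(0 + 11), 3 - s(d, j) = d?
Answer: 6240/11 ≈ 567.27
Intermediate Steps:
s(d, j) = 3 - d
w(h) = -h/8 (w(h) = (-h)/8 = -h/8)
A = 1/11 ≈ 0.090909
K(x) = -12 + 8*x**2 (K(x) = 4*((x**2 + x*x) + (3 - 1*6)) = 4*((x**2 + x**2) + (3 - 6)) = 4*(2*x**2 - 3) = 4*(-3 + 2*x**2) = -12 + 8*x**2)
f(T) = 1/(11*T)
(f(w(-1))*K(0))*(-65) = ((1/(11*((-1/8*(-1)))))*(-12 + 8*0**2))*(-65) = ((1/(11*(1/8)))*(-12 + 8*0))*(-65) = (((1/11)*8)*(-12 + 0))*(-65) = ((8/11)*(-12))*(-65) = -96/11*(-65) = 6240/11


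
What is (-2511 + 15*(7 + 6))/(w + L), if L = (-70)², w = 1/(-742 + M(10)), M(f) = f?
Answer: -1695312/3586799 ≈ -0.47265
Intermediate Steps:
w = -1/732 (w = 1/(-742 + 10) = 1/(-732) = -1/732 ≈ -0.0013661)
L = 4900
(-2511 + 15*(7 + 6))/(w + L) = (-2511 + 15*(7 + 6))/(-1/732 + 4900) = (-2511 + 15*13)/(3586799/732) = (-2511 + 195)*(732/3586799) = -2316*732/3586799 = -1695312/3586799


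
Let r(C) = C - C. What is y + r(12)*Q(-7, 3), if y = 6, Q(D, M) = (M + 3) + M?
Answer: 6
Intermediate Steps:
r(C) = 0
Q(D, M) = 3 + 2*M (Q(D, M) = (3 + M) + M = 3 + 2*M)
y + r(12)*Q(-7, 3) = 6 + 0*(3 + 2*3) = 6 + 0*(3 + 6) = 6 + 0*9 = 6 + 0 = 6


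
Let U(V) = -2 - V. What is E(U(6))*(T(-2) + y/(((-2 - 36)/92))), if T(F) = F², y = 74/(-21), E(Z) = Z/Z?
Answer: 5000/399 ≈ 12.531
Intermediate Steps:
E(Z) = 1
y = -74/21 (y = 74*(-1/21) = -74/21 ≈ -3.5238)
E(U(6))*(T(-2) + y/(((-2 - 36)/92))) = 1*((-2)² - 74*92/(-2 - 36)/21) = 1*(4 - 74/(21*((-38*1/92)))) = 1*(4 - 74/(21*(-19/46))) = 1*(4 - 74/21*(-46/19)) = 1*(4 + 3404/399) = 1*(5000/399) = 5000/399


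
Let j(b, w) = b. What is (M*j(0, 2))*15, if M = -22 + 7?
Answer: 0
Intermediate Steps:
M = -15
(M*j(0, 2))*15 = -15*0*15 = 0*15 = 0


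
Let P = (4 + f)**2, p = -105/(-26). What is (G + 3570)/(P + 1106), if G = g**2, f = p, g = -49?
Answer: 4036396/791337 ≈ 5.1007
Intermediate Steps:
p = 105/26 (p = -105*(-1/26) = 105/26 ≈ 4.0385)
f = 105/26 ≈ 4.0385
P = 43681/676 (P = (4 + 105/26)**2 = (209/26)**2 = 43681/676 ≈ 64.617)
G = 2401 (G = (-49)**2 = 2401)
(G + 3570)/(P + 1106) = (2401 + 3570)/(43681/676 + 1106) = 5971/(791337/676) = 5971*(676/791337) = 4036396/791337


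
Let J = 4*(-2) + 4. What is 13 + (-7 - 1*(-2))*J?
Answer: 33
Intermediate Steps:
J = -4 (J = -8 + 4 = -4)
13 + (-7 - 1*(-2))*J = 13 + (-7 - 1*(-2))*(-4) = 13 + (-7 + 2)*(-4) = 13 - 5*(-4) = 13 + 20 = 33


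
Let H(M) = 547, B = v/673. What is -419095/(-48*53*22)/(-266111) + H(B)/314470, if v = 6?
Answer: 4007530670203/2341810989941280 ≈ 0.0017113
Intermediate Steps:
B = 6/673 ≈ 0.0089153
-419095/(-48*53*22)/(-266111) + H(B)/314470 = -419095/(-48*53*22)/(-266111) + 547/314470 = -419095/((-2544*22))*(-1/266111) + 547*(1/314470) = -419095/(-55968)*(-1/266111) + 547/314470 = -419095*(-1/55968)*(-1/266111) + 547/314470 = (419095/55968)*(-1/266111) + 547/314470 = -419095/14893700448 + 547/314470 = 4007530670203/2341810989941280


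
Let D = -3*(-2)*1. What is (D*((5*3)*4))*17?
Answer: 6120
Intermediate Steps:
D = 6 (D = 6*1 = 6)
(D*((5*3)*4))*17 = (6*((5*3)*4))*17 = (6*(15*4))*17 = (6*60)*17 = 360*17 = 6120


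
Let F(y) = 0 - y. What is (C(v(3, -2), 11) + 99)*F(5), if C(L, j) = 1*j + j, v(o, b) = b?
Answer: -605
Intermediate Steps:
F(y) = -y
C(L, j) = 2*j (C(L, j) = j + j = 2*j)
(C(v(3, -2), 11) + 99)*F(5) = (2*11 + 99)*(-1*5) = (22 + 99)*(-5) = 121*(-5) = -605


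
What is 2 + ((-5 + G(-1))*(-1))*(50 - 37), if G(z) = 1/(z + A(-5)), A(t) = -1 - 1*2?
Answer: 281/4 ≈ 70.250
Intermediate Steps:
A(t) = -3 (A(t) = -1 - 2 = -3)
G(z) = 1/(-3 + z) (G(z) = 1/(z - 3) = 1/(-3 + z))
2 + ((-5 + G(-1))*(-1))*(50 - 37) = 2 + ((-5 + 1/(-3 - 1))*(-1))*(50 - 37) = 2 + ((-5 + 1/(-4))*(-1))*13 = 2 + ((-5 - 1/4)*(-1))*13 = 2 - 21/4*(-1)*13 = 2 + (21/4)*13 = 2 + 273/4 = 281/4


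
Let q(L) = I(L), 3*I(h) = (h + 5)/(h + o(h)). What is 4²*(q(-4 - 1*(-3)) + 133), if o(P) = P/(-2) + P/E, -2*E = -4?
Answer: 6320/3 ≈ 2106.7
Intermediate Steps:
E = 2 (E = -½*(-4) = 2)
o(P) = 0 (o(P) = P/(-2) + P/2 = P*(-½) + P*(½) = -P/2 + P/2 = 0)
I(h) = (5 + h)/(3*h) (I(h) = ((h + 5)/(h + 0))/3 = ((5 + h)/h)/3 = (5 + h)/(3*h))
q(L) = (5 + L)/(3*L)
4²*(q(-4 - 1*(-3)) + 133) = 4²*((5 + (-4 - 1*(-3)))/(3*(-4 - 1*(-3))) + 133) = 16*((5 + (-4 + 3))/(3*(-4 + 3)) + 133) = 16*((⅓)*(5 - 1)/(-1) + 133) = 16*((⅓)*(-1)*4 + 133) = 16*(-4/3 + 133) = 16*(395/3) = 6320/3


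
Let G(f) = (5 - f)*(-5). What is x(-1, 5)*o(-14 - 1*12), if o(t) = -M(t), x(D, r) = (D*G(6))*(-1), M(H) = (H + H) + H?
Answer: 390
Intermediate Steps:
G(f) = -25 + 5*f
M(H) = 3*H (M(H) = 2*H + H = 3*H)
x(D, r) = -5*D (x(D, r) = (D*(-25 + 5*6))*(-1) = (D*(-25 + 30))*(-1) = (D*5)*(-1) = (5*D)*(-1) = -5*D)
o(t) = -3*t
x(-1, 5)*o(-14 - 1*12) = (-5*(-1))*(-3*(-14 - 1*12)) = 5*(-3*(-14 - 12)) = 5*(-3*(-26)) = 5*78 = 390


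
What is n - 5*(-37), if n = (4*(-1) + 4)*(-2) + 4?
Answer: 189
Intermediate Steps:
n = 4 (n = (-4 + 4)*(-2) + 4 = 0*(-2) + 4 = 0 + 4 = 4)
n - 5*(-37) = 4 - 5*(-37) = 4 + 185 = 189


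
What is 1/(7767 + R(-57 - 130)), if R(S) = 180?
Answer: 1/7947 ≈ 0.00012583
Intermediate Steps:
1/(7767 + R(-57 - 130)) = 1/(7767 + 180) = 1/7947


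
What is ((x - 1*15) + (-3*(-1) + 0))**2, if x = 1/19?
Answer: 51529/361 ≈ 142.74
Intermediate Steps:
x = 1/19 ≈ 0.052632
((x - 1*15) + (-3*(-1) + 0))**2 = ((1/19 - 1*15) + (-3*(-1) + 0))**2 = ((1/19 - 15) + (3 + 0))**2 = (-284/19 + 3)**2 = (-227/19)**2 = 51529/361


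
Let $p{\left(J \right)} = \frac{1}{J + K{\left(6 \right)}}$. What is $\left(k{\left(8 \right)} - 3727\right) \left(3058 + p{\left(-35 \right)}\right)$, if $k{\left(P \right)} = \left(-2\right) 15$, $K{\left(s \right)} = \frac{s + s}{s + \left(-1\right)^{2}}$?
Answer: $- \frac{2676888799}{233} \approx -1.1489 \cdot 10^{7}$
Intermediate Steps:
$K{\left(s \right)} = \frac{2 s}{1 + s}$ ($K{\left(s \right)} = \frac{2 s}{s + 1} = \frac{2 s}{1 + s}$)
$k{\left(P \right)} = -30$
$p{\left(J \right)} = \frac{1}{\frac{12}{7} + J}$ ($p{\left(J \right)} = \frac{1}{J + 2 \cdot 6 \frac{1}{1 + 6}} = \frac{1}{J + 2 \cdot 6 \cdot \frac{1}{7}} = \frac{1}{J + \frac{12}{7}} = \frac{1}{\frac{12}{7} + J}$)
$\left(k{\left(8 \right)} - 3727\right) \left(3058 + p{\left(-35 \right)}\right) = \left(-30 - 3727\right) \left(3058 + \frac{7}{12 + 7 \left(-35\right)}\right) = - 3757 \left(3058 + \frac{7}{12 - 245}\right) = - 3757 \left(3058 + \frac{7}{-233}\right) = - 3757 \left(3058 + 7 \left(- \frac{1}{233}\right)\right) = - 3757 \left(3058 - \frac{7}{233}\right) = \left(-3757\right) \frac{712507}{233} = - \frac{2676888799}{233}$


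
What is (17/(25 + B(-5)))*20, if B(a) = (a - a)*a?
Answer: 68/5 ≈ 13.600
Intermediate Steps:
B(a) = 0 (B(a) = 0*a = 0)
(17/(25 + B(-5)))*20 = (17/(25 + 0))*20 = (17/25)*20 = 68/5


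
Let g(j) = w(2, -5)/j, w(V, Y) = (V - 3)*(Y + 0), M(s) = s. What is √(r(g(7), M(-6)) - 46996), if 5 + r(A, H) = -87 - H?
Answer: I*√47082 ≈ 216.98*I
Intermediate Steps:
w(V, Y) = Y*(-3 + V) (w(V, Y) = (-3 + V)*Y = Y*(-3 + V))
g(j) = 5/j (g(j) = (-5*(-3 + 2))/j = (-5*(-1))/j = 5/j)
r(A, H) = -92 - H (r(A, H) = -5 + (-87 - H) = -92 - H)
√(r(g(7), M(-6)) - 46996) = √((-92 - 1*(-6)) - 46996) = √((-92 + 6) - 46996) = √(-86 - 46996) = √(-47082) = I*√47082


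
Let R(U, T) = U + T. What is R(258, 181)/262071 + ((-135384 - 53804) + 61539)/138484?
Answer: -33392306603/36292640364 ≈ -0.92008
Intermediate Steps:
R(U, T) = T + U
R(258, 181)/262071 + ((-135384 - 53804) + 61539)/138484 = (181 + 258)/262071 + ((-135384 - 53804) + 61539)/138484 = 439*(1/262071) + (-189188 + 61539)*(1/138484) = 439/262071 - 127649*1/138484 = 439/262071 - 127649/138484 = -33392306603/36292640364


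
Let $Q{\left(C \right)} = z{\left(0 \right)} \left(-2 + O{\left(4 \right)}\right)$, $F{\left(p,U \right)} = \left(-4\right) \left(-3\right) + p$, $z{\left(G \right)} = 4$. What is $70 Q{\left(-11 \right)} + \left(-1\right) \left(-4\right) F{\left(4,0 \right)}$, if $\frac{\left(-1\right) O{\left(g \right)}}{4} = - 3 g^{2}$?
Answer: $53264$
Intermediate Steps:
$O{\left(g \right)} = 12 g^{2}$ ($O{\left(g \right)} = - 4 \left(- 3 g^{2}\right) = 12 g^{2}$)
$F{\left(p,U \right)} = 12 + p$
$Q{\left(C \right)} = 760$ ($Q{\left(C \right)} = 4 \left(-2 + 12 \cdot 4^{2}\right) = 4 \left(-2 + 12 \cdot 16\right) = 4 \left(-2 + 192\right) = 4 \cdot 190 = 760$)
$70 Q{\left(-11 \right)} + \left(-1\right) \left(-4\right) F{\left(4,0 \right)} = 70 \cdot 760 + \left(-1\right) \left(-4\right) \left(12 + 4\right) = 53200 + 4 \cdot 16 = 53200 + 64 = 53264$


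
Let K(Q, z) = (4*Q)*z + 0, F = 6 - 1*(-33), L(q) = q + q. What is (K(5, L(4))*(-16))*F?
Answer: -99840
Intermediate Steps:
L(q) = 2*q
F = 39 (F = 6 + 33 = 39)
K(Q, z) = 4*Q*z (K(Q, z) = 4*Q*z + 0 = 4*Q*z)
(K(5, L(4))*(-16))*F = ((4*5*(2*4))*(-16))*39 = ((4*5*8)*(-16))*39 = (160*(-16))*39 = -2560*39 = -99840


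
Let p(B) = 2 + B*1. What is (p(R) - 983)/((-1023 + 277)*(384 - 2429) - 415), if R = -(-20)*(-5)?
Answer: -1081/1525155 ≈ -0.00070878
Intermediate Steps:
R = -100 (R = -10*10 = -100)
p(B) = 2 + B
(p(R) - 983)/((-1023 + 277)*(384 - 2429) - 415) = ((2 - 100) - 983)/((-1023 + 277)*(384 - 2429) - 415) = (-98 - 983)/(-746*(-2045) - 415) = -1081/(1525570 - 415) = -1081/1525155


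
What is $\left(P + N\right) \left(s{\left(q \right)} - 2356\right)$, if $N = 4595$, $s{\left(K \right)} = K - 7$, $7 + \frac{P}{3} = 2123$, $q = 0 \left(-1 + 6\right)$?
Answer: $-25858309$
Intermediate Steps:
$q = 0$ ($q = 0 \cdot 5 = 0$)
$P = 6348$ ($P = -21 + 3 \cdot 2123 = -21 + 6369 = 6348$)
$s{\left(K \right)} = -7 + K$
$\left(P + N\right) \left(s{\left(q \right)} - 2356\right) = \left(6348 + 4595\right) \left(\left(-7 + 0\right) - 2356\right) = 10943 \left(-7 - 2356\right) = 10943 \left(-2363\right) = -25858309$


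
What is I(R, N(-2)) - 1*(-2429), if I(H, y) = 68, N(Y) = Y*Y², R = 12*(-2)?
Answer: 2497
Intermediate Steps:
R = -24
N(Y) = Y³
I(R, N(-2)) - 1*(-2429) = 68 - 1*(-2429) = 68 + 2429 = 2497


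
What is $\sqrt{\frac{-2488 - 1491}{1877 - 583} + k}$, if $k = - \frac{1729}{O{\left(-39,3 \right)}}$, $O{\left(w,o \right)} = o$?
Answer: $\frac{i \sqrt{8731638966}}{3882} \approx 24.071 i$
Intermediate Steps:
$k = - \frac{1729}{3} \approx -576.33$
$\sqrt{\frac{-2488 - 1491}{1877 - 583} + k} = \sqrt{\frac{-2488 - 1491}{1877 - 583} - \frac{1729}{3}} = \sqrt{- \frac{3979}{1294} - \frac{1729}{3}} = \sqrt{- \frac{2249263}{3882}} = \frac{i \sqrt{8731638966}}{3882}$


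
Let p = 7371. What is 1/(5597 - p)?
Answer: -1/1774 ≈ -0.00056370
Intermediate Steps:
1/(5597 - p) = 1/(5597 - 1*7371) = 1/(5597 - 7371) = 1/(-1774) = -1/1774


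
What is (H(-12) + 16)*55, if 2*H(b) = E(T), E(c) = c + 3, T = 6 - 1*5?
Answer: 990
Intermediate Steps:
T = 1 (T = 6 - 5 = 1)
E(c) = 3 + c
H(b) = 2 (H(b) = (3 + 1)/2 = (½)*4 = 2)
(H(-12) + 16)*55 = (2 + 16)*55 = 18*55 = 990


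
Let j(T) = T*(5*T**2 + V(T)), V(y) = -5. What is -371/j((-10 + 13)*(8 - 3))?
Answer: -53/2400 ≈ -0.022083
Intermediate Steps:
j(T) = T*(-5 + 5*T**2) (j(T) = T*(5*T**2 - 5) = T*(-5 + 5*T**2))
-371/j((-10 + 13)*(8 - 3)) = -371*1/(5*(-1 + ((-10 + 13)*(8 - 3))**2)*(-10 + 13)*(8 - 3)) = -371*1/(75*(-1 + (3*5)**2)) = -371*1/(75*(-1 + 15**2)) = -371*1/(75*(-1 + 225)) = -371/(5*15*224) = -371/16800 = -371*1/16800 = -53/2400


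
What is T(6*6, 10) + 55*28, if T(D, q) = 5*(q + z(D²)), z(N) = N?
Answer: 8070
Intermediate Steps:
T(D, q) = 5*q + 5*D² (T(D, q) = 5*(q + D²) = 5*q + 5*D²)
T(6*6, 10) + 55*28 = (5*10 + 5*(6*6)²) + 55*28 = (50 + 5*36²) + 1540 = (50 + 5*1296) + 1540 = (50 + 6480) + 1540 = 6530 + 1540 = 8070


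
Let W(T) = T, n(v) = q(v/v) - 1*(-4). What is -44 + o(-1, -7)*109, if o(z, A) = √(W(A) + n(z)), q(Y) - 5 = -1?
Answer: 65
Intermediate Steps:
q(Y) = 4 (q(Y) = 5 - 1 = 4)
n(v) = 8 (n(v) = 4 - 1*(-4) = 4 + 4 = 8)
o(z, A) = √(8 + A) (o(z, A) = √(A + 8) = √(8 + A))
-44 + o(-1, -7)*109 = -44 + √(8 - 7)*109 = -44 + √1*109 = -44 + 1*109 = -44 + 109 = 65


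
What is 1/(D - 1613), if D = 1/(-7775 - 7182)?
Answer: -14957/24125642 ≈ -0.00061996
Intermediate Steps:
D = -1/14957 (D = 1/(-14957) = -1/14957 ≈ -6.6858e-5)
1/(D - 1613) = 1/(-1/14957 - 1613) = 1/(-24125642/14957) = -14957/24125642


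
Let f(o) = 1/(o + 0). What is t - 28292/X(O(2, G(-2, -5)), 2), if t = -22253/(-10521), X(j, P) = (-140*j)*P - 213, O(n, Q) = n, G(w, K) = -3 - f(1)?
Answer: 44980243/1161819 ≈ 38.715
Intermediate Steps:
f(o) = 1/o
G(w, K) = -4 (G(w, K) = -3 - 1/1 = -3 - 1*1 = -3 - 1 = -4)
X(j, P) = -213 - 140*P*j (X(j, P) = -140*P*j - 213 = -213 - 140*P*j)
t = 3179/1503 (t = -22253*(-1/10521) = 3179/1503 ≈ 2.1151)
t - 28292/X(O(2, G(-2, -5)), 2) = 3179/1503 - 28292/(-213 - 140*2*2) = 3179/1503 - 28292/(-213 - 560) = 3179/1503 - 28292/(-773) = 3179/1503 - 28292*(-1)/773 = 3179/1503 - 1*(-28292/773) = 3179/1503 + 28292/773 = 44980243/1161819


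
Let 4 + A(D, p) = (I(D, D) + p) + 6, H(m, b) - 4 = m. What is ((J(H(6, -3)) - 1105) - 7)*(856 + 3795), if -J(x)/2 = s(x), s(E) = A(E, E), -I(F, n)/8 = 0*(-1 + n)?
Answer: -5283536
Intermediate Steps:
H(m, b) = 4 + m
I(F, n) = 0 (I(F, n) = -0*(-1 + n) = -8*0 = 0)
A(D, p) = 2 + p (A(D, p) = -4 + ((0 + p) + 6) = -4 + (p + 6) = -4 + (6 + p) = 2 + p)
s(E) = 2 + E
J(x) = -4 - 2*x (J(x) = -2*(2 + x) = -4 - 2*x)
((J(H(6, -3)) - 1105) - 7)*(856 + 3795) = (((-4 - 2*(4 + 6)) - 1105) - 7)*(856 + 3795) = (((-4 - 2*10) - 1105) - 7)*4651 = (((-4 - 20) - 1105) - 7)*4651 = ((-24 - 1105) - 7)*4651 = (-1129 - 7)*4651 = -1136*4651 = -5283536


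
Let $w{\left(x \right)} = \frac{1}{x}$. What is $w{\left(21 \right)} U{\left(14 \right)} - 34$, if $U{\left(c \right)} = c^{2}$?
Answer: $- \frac{74}{3} \approx -24.667$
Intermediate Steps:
$w{\left(21 \right)} U{\left(14 \right)} - 34 = \frac{14^{2}}{21} - 34 = \frac{1}{21} \cdot 196 - 34 = \frac{28}{3} - 34 = - \frac{74}{3}$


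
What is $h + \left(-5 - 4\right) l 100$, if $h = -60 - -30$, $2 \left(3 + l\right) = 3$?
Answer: $1320$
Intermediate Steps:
$l = - \frac{3}{2}$ ($l = -3 + \frac{1}{2} \cdot 3 = -3 + \frac{3}{2} = - \frac{3}{2} \approx -1.5$)
$h = -30$ ($h = -60 + 30 = -30$)
$h + \left(-5 - 4\right) l 100 = -30 + \left(-5 - 4\right) \left(- \frac{3}{2}\right) 100 = -30 + \left(-9\right) \left(- \frac{3}{2}\right) 100 = -30 + \frac{27}{2} \cdot 100 = -30 + 1350 = 1320$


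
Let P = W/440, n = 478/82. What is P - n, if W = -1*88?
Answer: -1236/205 ≈ -6.0293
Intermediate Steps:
n = 239/41 (n = 478*(1/82) = 239/41 ≈ 5.8293)
W = -88
P = -⅕ (P = -88/440 = -88*1/440 = -⅕ ≈ -0.20000)
P - n = -⅕ - 1*239/41 = -⅕ - 239/41 = -1236/205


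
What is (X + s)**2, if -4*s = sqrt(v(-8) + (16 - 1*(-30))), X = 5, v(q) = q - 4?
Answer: (20 - sqrt(34))**2/16 ≈ 12.548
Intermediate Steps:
v(q) = -4 + q
s = -sqrt(34)/4 (s = -sqrt((-4 - 8) + (16 - 1*(-30)))/4 = -sqrt(-12 + (16 + 30))/4 = -sqrt(-12 + 46)/4 = -sqrt(34)/4 ≈ -1.4577)
(X + s)**2 = (5 - sqrt(34)/4)**2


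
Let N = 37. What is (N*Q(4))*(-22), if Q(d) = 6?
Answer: -4884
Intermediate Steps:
(N*Q(4))*(-22) = (37*6)*(-22) = 222*(-22) = -4884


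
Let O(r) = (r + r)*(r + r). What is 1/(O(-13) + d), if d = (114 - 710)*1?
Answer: 1/80 ≈ 0.012500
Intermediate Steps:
O(r) = 4*r**2 (O(r) = (2*r)*(2*r) = 4*r**2)
d = -596 (d = -596*1 = -596)
1/(O(-13) + d) = 1/(4*(-13)**2 - 596) = 1/(4*169 - 596) = 1/(676 - 596) = 1/80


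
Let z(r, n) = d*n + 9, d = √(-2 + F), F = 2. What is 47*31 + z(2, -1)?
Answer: 1466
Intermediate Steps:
d = 0 (d = √(-2 + 2) = √0 = 0)
z(r, n) = 9 (z(r, n) = 0*n + 9 = 0 + 9 = 9)
47*31 + z(2, -1) = 47*31 + 9 = 1457 + 9 = 1466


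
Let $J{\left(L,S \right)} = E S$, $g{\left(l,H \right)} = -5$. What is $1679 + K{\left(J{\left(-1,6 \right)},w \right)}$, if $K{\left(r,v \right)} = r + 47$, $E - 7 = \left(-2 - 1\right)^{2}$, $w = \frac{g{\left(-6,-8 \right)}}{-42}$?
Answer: $1822$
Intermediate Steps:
$w = \frac{5}{42}$ ($w = - \frac{5}{-42} = \left(-5\right) \left(- \frac{1}{42}\right) = \frac{5}{42} \approx 0.11905$)
$E = 16$ ($E = 7 + \left(-2 - 1\right)^{2} = 7 + \left(-3\right)^{2} = 7 + 9 = 16$)
$J{\left(L,S \right)} = 16 S$
$K{\left(r,v \right)} = 47 + r$
$1679 + K{\left(J{\left(-1,6 \right)},w \right)} = 1679 + \left(47 + 16 \cdot 6\right) = 1679 + \left(47 + 96\right) = 1679 + 143 = 1822$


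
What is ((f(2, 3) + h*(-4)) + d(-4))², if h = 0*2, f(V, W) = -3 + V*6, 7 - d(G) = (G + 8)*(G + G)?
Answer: 2304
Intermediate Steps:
d(G) = 7 - 2*G*(8 + G) (d(G) = 7 - (G + 8)*(G + G) = 7 - (8 + G)*2*G = 7 - 2*G*(8 + G))
f(V, W) = -3 + 6*V
h = 0
((f(2, 3) + h*(-4)) + d(-4))² = (((-3 + 6*2) + 0*(-4)) + (7 - 16*(-4) - 2*(-4)²))² = (((-3 + 12) + 0) + (7 + 64 - 2*16))² = ((9 + 0) + (7 + 64 - 32))² = (9 + 39)² = 48² = 2304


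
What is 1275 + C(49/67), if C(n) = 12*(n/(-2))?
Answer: 85131/67 ≈ 1270.6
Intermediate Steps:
C(n) = -6*n (C(n) = 12*(n*(-½)) = 12*(-n/2) = -6*n)
1275 + C(49/67) = 1275 - 294/67 = 85131/67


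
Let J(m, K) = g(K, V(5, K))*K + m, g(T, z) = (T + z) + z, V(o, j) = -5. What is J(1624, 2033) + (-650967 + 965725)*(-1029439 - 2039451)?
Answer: -965953564237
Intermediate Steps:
g(T, z) = T + 2*z
J(m, K) = m + K*(-10 + K) (J(m, K) = (K + 2*(-5))*K + m = (K - 10)*K + m = (-10 + K)*K + m = K*(-10 + K) + m = m + K*(-10 + K))
J(1624, 2033) + (-650967 + 965725)*(-1029439 - 2039451) = (1624 + 2033*(-10 + 2033)) + (-650967 + 965725)*(-1029439 - 2039451) = (1624 + 2033*2023) + 314758*(-3068890) = (1624 + 4112759) - 965957678620 = 4114383 - 965957678620 = -965953564237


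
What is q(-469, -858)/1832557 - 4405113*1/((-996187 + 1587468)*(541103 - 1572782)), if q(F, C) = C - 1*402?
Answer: -84504748860311/124209123370449227 ≈ -0.00068034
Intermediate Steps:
q(F, C) = -402 + C (q(F, C) = C - 402 = -402 + C)
q(-469, -858)/1832557 - 4405113*1/((-996187 + 1587468)*(541103 - 1572782)) = (-402 - 858)/1832557 - 4405113*1/((-996187 + 1587468)*(541103 - 1572782)) = -1260*1/1832557 - 4405113/(591281*(-1031679)) = -1260/1832557 - 4405113/(-610012190799) = -1260/1832557 - 4405113*(-1/610012190799) = -1260/1832557 + 489457/67779132311 = -84504748860311/124209123370449227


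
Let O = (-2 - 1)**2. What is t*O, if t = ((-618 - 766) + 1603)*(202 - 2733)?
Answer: -4988601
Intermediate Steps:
t = -554289 (t = (-1384 + 1603)*(-2531) = 219*(-2531) = -554289)
O = 9 (O = (-3)**2 = 9)
t*O = -554289*9 = -4988601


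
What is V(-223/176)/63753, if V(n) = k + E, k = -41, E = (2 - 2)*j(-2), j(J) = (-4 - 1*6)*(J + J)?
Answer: -41/63753 ≈ -0.00064311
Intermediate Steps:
j(J) = -20*J (j(J) = (-4 - 6)*(2*J) = -20*J)
E = 0 (E = (2 - 2)*(-20*(-2)) = 0*40 = 0)
V(n) = -41 (V(n) = -41 + 0 = -41)
V(-223/176)/63753 = -41/63753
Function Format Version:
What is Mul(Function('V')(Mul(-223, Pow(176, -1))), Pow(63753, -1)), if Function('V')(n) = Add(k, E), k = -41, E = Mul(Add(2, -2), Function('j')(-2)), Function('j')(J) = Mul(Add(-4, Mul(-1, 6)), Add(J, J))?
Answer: Rational(-41, 63753) ≈ -0.00064311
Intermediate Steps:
Function('j')(J) = Mul(-20, J) (Function('j')(J) = Mul(Add(-4, -6), Mul(2, J)) = Mul(-10, Mul(2, J)) = Mul(-20, J))
E = 0 (E = Mul(Add(2, -2), Mul(-20, -2)) = Mul(0, 40) = 0)
Function('V')(n) = -41 (Function('V')(n) = Add(-41, 0) = -41)
Mul(Function('V')(Mul(-223, Pow(176, -1))), Pow(63753, -1)) = Mul(-41, Pow(63753, -1)) = Mul(-41, Rational(1, 63753)) = Rational(-41, 63753)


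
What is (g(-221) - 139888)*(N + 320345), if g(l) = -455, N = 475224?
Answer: -111652540167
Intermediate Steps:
(g(-221) - 139888)*(N + 320345) = (-455 - 139888)*(475224 + 320345) = -140343*795569 = -111652540167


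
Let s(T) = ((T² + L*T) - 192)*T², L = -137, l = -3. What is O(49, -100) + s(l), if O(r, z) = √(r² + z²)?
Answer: 2052 + √12401 ≈ 2163.4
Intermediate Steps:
s(T) = T²*(-192 + T² - 137*T) (s(T) = ((T² - 137*T) - 192)*T² = (-192 + T² - 137*T)*T² = T²*(-192 + T² - 137*T))
O(49, -100) + s(l) = √(49² + (-100)²) + (-3)²*(-192 + (-3)² - 137*(-3)) = √(2401 + 10000) + 9*(-192 + 9 + 411) = √12401 + 9*228 = √12401 + 2052 = 2052 + √12401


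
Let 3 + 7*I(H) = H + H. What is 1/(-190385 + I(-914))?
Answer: -7/1334526 ≈ -5.2453e-6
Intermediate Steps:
I(H) = -3/7 + 2*H/7 (I(H) = -3/7 + (H + H)/7 = -3/7 + (2*H)/7 = -3/7 + 2*H/7)
1/(-190385 + I(-914)) = 1/(-190385 + (-3/7 + (2/7)*(-914))) = 1/(-190385 + (-3/7 - 1828/7)) = 1/(-190385 - 1831/7) = 1/(-1334526/7) = -7/1334526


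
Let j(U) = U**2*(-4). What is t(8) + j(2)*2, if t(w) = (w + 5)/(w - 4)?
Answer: -115/4 ≈ -28.750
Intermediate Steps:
t(w) = (5 + w)/(-4 + w)
j(U) = -4*U**2
t(8) + j(2)*2 = (5 + 8)/(-4 + 8) - 4*2**2*2 = 13/4 - 4*4*2 = (1/4)*13 - 16*2 = 13/4 - 32 = -115/4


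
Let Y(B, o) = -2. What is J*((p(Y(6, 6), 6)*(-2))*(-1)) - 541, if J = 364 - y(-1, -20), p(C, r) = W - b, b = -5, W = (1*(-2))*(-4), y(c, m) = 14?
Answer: 8559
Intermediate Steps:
W = 8 (W = -2*(-4) = 8)
p(C, r) = 13 (p(C, r) = 8 - 1*(-5) = 8 + 5 = 13)
J = 350 (J = 364 - 1*14 = 364 - 14 = 350)
J*((p(Y(6, 6), 6)*(-2))*(-1)) - 541 = 350*((13*(-2))*(-1)) - 541 = 350*(-26*(-1)) - 541 = 350*26 - 541 = 9100 - 541 = 8559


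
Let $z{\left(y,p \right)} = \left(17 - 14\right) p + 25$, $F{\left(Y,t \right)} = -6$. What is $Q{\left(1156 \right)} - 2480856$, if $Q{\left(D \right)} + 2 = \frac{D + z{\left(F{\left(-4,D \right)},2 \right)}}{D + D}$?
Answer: $- \frac{5735742509}{2312} \approx -2.4809 \cdot 10^{6}$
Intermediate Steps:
$z{\left(y,p \right)} = 25 + 3 p$ ($z{\left(y,p \right)} = 3 p + 25 = 25 + 3 p$)
$Q{\left(D \right)} = -2 + \frac{31 + D}{2 D}$ ($Q{\left(D \right)} = -2 + \frac{D + \left(25 + 3 \cdot 2\right)}{D + D} = -2 + \frac{D + \left(25 + 6\right)}{2 D} = -2 + \left(D + 31\right) \frac{1}{2 D} = -2 + \left(31 + D\right) \frac{1}{2 D} = -2 + \frac{31 + D}{2 D}$)
$Q{\left(1156 \right)} - 2480856 = \frac{31 - 3468}{2 \cdot 1156} - 2480856 = \frac{1}{2} \cdot \frac{1}{1156} \left(31 - 3468\right) - 2480856 = \frac{1}{2} \cdot \frac{1}{1156} \left(-3437\right) - 2480856 = - \frac{3437}{2312} - 2480856 = - \frac{5735742509}{2312}$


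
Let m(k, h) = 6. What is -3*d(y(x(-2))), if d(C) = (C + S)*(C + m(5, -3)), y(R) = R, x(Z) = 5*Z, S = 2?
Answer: -96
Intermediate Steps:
d(C) = (2 + C)*(6 + C) (d(C) = (C + 2)*(C + 6) = (2 + C)*(6 + C))
-3*d(y(x(-2))) = -3*(12 + (5*(-2))² + 8*(5*(-2))) = -3*(12 + (-10)² + 8*(-10)) = -3*(12 + 100 - 80) = -3*32 = -96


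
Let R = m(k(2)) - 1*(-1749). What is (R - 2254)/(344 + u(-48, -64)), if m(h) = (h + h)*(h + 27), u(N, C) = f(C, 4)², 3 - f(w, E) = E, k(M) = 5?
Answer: -37/69 ≈ -0.53623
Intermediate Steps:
f(w, E) = 3 - E
u(N, C) = 1 (u(N, C) = (3 - 1*4)² = (3 - 4)² = (-1)² = 1)
m(h) = 2*h*(27 + h) (m(h) = (2*h)*(27 + h) = 2*h*(27 + h))
R = 2069 (R = 2*5*(27 + 5) - 1*(-1749) = 2*5*32 + 1749 = 320 + 1749 = 2069)
(R - 2254)/(344 + u(-48, -64)) = (2069 - 2254)/(344 + 1) = -185/345 = -185*1/345 = -37/69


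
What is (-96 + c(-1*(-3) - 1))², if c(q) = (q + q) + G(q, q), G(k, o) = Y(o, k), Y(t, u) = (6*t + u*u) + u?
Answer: 5476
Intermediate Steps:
Y(t, u) = u + u² + 6*t (Y(t, u) = (6*t + u²) + u = (u² + 6*t) + u = u + u² + 6*t)
G(k, o) = k + k² + 6*o
c(q) = q² + 9*q (c(q) = (q + q) + (q + q² + 6*q) = 2*q + (q² + 7*q) = q² + 9*q)
(-96 + c(-1*(-3) - 1))² = (-96 + (-1*(-3) - 1)*(9 + (-1*(-3) - 1)))² = (-96 + (3 - 1)*(9 + (3 - 1)))² = (-96 + 2*(9 + 2))² = (-96 + 2*11)² = (-96 + 22)² = (-74)² = 5476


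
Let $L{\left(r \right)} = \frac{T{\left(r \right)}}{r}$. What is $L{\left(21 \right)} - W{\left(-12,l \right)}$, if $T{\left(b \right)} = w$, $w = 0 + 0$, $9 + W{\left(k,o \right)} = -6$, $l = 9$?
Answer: $15$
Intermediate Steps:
$W{\left(k,o \right)} = -15$ ($W{\left(k,o \right)} = -9 - 6 = -15$)
$w = 0$
$T{\left(b \right)} = 0$
$L{\left(r \right)} = 0$ ($L{\left(r \right)} = \frac{0}{r} = 0$)
$L{\left(21 \right)} - W{\left(-12,l \right)} = 0 - -15 = 0 + 15 = 15$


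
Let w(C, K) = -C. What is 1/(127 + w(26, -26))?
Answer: 1/101 ≈ 0.0099010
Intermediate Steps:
1/(127 + w(26, -26)) = 1/(127 - 1*26) = 1/(127 - 26) = 1/101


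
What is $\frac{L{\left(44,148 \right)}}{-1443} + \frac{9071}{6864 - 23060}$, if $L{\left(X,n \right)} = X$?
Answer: $- \frac{13802077}{23370828} \approx -0.59057$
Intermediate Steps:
$\frac{L{\left(44,148 \right)}}{-1443} + \frac{9071}{6864 - 23060} = \frac{44}{-1443} + \frac{9071}{6864 - 23060} = 44 \left(- \frac{1}{1443}\right) + \frac{9071}{6864 - 23060} = - \frac{44}{1443} + \frac{9071}{-16196} = - \frac{44}{1443} + 9071 \left(- \frac{1}{16196}\right) = - \frac{44}{1443} - \frac{9071}{16196} = - \frac{13802077}{23370828}$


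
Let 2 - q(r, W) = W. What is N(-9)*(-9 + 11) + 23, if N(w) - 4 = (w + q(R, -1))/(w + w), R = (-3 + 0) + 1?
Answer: 95/3 ≈ 31.667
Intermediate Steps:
R = -2 (R = -3 + 1 = -2)
q(r, W) = 2 - W
N(w) = 4 + (3 + w)/(2*w) (N(w) = 4 + (w + (2 - 1*(-1)))/(w + w) = 4 + (w + (2 + 1))/((2*w)) = 4 + (w + 3)*(1/(2*w)) = 4 + (3 + w)*(1/(2*w)) = 4 + (3 + w)/(2*w))
N(-9)*(-9 + 11) + 23 = ((3/2)*(1 + 3*(-9))/(-9))*(-9 + 11) + 23 = ((3/2)*(-1/9)*(1 - 27))*2 + 23 = ((3/2)*(-1/9)*(-26))*2 + 23 = (13/3)*2 + 23 = 26/3 + 23 = 95/3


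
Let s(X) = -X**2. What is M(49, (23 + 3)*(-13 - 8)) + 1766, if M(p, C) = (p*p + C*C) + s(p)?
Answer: 299882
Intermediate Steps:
M(p, C) = C**2 (M(p, C) = (p*p + C*C) - p**2 = (p**2 + C**2) - p**2 = (C**2 + p**2) - p**2 = C**2)
M(49, (23 + 3)*(-13 - 8)) + 1766 = ((23 + 3)*(-13 - 8))**2 + 1766 = (26*(-21))**2 + 1766 = (-546)**2 + 1766 = 298116 + 1766 = 299882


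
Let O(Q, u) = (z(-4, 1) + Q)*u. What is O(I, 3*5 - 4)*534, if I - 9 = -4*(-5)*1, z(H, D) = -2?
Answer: 158598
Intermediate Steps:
I = 29 (I = 9 - 4*(-5)*1 = 9 + 20*1 = 9 + 20 = 29)
O(Q, u) = u*(-2 + Q) (O(Q, u) = (-2 + Q)*u = u*(-2 + Q))
O(I, 3*5 - 4)*534 = ((3*5 - 4)*(-2 + 29))*534 = ((15 - 4)*27)*534 = (11*27)*534 = 297*534 = 158598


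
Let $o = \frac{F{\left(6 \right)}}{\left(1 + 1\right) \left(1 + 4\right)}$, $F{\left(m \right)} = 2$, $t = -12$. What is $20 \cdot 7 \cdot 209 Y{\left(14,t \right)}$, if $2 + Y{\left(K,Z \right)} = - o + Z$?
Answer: $-415492$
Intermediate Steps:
$o = \frac{1}{5}$ ($o = \frac{2}{\left(1 + 1\right) \left(1 + 4\right)} = \frac{2}{2 \cdot 5} = \frac{2}{10} = 2 \cdot \frac{1}{10} = \frac{1}{5} \approx 0.2$)
$Y{\left(K,Z \right)} = - \frac{11}{5} + Z$ ($Y{\left(K,Z \right)} = -2 + \left(\left(-1\right) \frac{1}{5} + Z\right) = -2 + \left(- \frac{1}{5} + Z\right) = - \frac{11}{5} + Z$)
$20 \cdot 7 \cdot 209 Y{\left(14,t \right)} = 20 \cdot 7 \cdot 209 \left(- \frac{11}{5} - 12\right) = 140 \cdot 209 \left(- \frac{71}{5}\right) = 29260 \left(- \frac{71}{5}\right) = -415492$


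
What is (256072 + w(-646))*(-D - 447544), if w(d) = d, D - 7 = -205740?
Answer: -61764816486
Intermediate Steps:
D = -205733 (D = 7 - 205740 = -205733)
(256072 + w(-646))*(-D - 447544) = (256072 - 646)*(-1*(-205733) - 447544) = 255426*(205733 - 447544) = 255426*(-241811) = -61764816486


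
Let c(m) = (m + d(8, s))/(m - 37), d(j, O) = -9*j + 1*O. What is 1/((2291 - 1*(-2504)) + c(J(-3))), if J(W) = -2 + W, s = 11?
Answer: 7/33576 ≈ 0.00020848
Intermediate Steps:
d(j, O) = O - 9*j (d(j, O) = -9*j + O = O - 9*j)
c(m) = (-61 + m)/(-37 + m) (c(m) = (m + (11 - 9*8))/(m - 37) = (m + (11 - 72))/(-37 + m) = (m - 61)/(-37 + m) = (-61 + m)/(-37 + m))
1/((2291 - 1*(-2504)) + c(J(-3))) = 1/((2291 - 1*(-2504)) + (-61 + (-2 - 3))/(-37 + (-2 - 3))) = 1/((2291 + 2504) + (-61 - 5)/(-37 - 5)) = 1/(4795 - 66/(-42)) = 1/(4795 - 1/42*(-66)) = 1/(4795 + 11/7) = 1/(33576/7) = 7/33576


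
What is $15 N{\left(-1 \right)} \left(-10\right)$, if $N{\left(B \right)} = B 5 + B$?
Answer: $900$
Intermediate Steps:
$N{\left(B \right)} = 6 B$ ($N{\left(B \right)} = 5 B + B = 6 B$)
$15 N{\left(-1 \right)} \left(-10\right) = 15 \cdot 6 \left(-1\right) \left(-10\right) = 15 \left(-6\right) \left(-10\right) = \left(-90\right) \left(-10\right) = 900$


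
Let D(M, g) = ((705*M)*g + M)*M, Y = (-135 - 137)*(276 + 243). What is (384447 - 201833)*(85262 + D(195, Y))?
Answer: -691080528764951782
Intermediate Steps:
Y = -141168 (Y = -272*519 = -141168)
D(M, g) = M*(M + 705*M*g) (D(M, g) = (705*M*g + M)*M = (M + 705*M*g)*M = M*(M + 705*M*g))
(384447 - 201833)*(85262 + D(195, Y)) = (384447 - 201833)*(85262 + 195²*(1 + 705*(-141168))) = 182614*(85262 + 38025*(1 - 99523440)) = 182614*(85262 + 38025*(-99523439)) = 182614*(85262 - 3784378767975) = 182614*(-3784378682713) = -691080528764951782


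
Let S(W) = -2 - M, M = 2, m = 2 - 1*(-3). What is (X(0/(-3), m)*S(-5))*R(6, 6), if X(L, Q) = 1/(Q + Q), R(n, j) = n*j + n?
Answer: -84/5 ≈ -16.800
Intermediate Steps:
m = 5 (m = 2 + 3 = 5)
R(n, j) = n + j*n (R(n, j) = j*n + n = n + j*n)
X(L, Q) = 1/(2*Q)
S(W) = -4 (S(W) = -2 - 1*2 = -2 - 2 = -4)
(X(0/(-3), m)*S(-5))*R(6, 6) = (((½)/5)*(-4))*(6*(1 + 6)) = (((½)*(⅕))*(-4))*(6*7) = ((⅒)*(-4))*42 = -⅖*42 = -84/5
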